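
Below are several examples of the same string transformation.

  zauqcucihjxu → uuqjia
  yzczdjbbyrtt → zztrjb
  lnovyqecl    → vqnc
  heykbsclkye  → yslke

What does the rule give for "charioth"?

What's happening: keep every other character starting from the second (positions 2nd, 4th, 6th, ...), then sort the characters into reverse alphabetical order.
On "charioth" that produces "rohh".
(Check on "zauqcucihjxu": → "aquiju" → "uuqjia" ✓)

rohh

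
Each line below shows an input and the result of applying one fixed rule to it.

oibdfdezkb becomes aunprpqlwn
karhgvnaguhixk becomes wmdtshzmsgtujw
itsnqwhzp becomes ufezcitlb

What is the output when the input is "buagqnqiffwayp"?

ngmsczcurrimkb

In each case the input is transformed by: shift every letter 12 places forward in the alphabet (wrapping around).
For "buagqnqiffwayp" the result is "ngmsczcurrimkb".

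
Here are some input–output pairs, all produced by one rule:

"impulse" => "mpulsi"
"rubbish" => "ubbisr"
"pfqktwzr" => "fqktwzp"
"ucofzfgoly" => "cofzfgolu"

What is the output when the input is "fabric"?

abrif

The pattern: delete the last character, then move the first character to the end.
For "fabric", step one produces "fabri"; step two turns that into "abrif".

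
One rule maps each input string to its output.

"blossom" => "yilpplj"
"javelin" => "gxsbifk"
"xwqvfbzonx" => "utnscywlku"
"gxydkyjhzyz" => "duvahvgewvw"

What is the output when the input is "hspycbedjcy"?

epmvzybagzv

The rule is to shift every letter 3 places backward in the alphabet (wrapping around).
So "hspycbedjcy" becomes "epmvzybagzv".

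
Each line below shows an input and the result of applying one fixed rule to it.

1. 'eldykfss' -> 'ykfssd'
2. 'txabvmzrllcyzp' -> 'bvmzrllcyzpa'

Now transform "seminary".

inarym

The pattern: delete the first 2 characters, then move the first character to the end.
On "seminary": the first step gives "minary", and the second then gives "inarym".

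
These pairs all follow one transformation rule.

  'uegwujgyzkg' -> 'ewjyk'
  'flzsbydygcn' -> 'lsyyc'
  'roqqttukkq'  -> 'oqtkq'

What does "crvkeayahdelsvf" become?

rkaadlv

The rule is to keep every other character starting from the second (positions 2nd, 4th, 6th, ...).
"crvkeayahdelsvf" → "rkaadlv".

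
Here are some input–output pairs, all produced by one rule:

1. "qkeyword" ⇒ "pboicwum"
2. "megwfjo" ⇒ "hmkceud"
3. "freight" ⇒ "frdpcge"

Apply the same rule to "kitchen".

What's happening: shift every letter 2 places backward in the alphabet (wrapping around), then move the last 2 characters to the front (rotate right by 2).
Applying both steps to "kitchen": "igrafcl", then "cligraf".

cligraf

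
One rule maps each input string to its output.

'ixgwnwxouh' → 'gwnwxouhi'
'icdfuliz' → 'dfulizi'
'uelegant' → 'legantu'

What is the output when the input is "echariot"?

hariote

What's happening: move the first 2 characters to the end (rotate left by 2), then delete the last character.
Working it through for "echariot": intermediate "hariotec", final "hariote".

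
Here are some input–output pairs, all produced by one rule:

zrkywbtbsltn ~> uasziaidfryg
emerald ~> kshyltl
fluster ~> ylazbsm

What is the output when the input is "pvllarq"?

xyhsscw

Looking at the pairs, the operation is to reverse the string, then shift every letter 7 places forward in the alphabet (wrapping around).
"pvllarq" → "qrallvp" → "xyhsscw".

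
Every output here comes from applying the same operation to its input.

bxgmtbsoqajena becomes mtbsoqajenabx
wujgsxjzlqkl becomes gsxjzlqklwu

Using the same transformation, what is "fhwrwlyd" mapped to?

Each output is the input with this applied: move the first 2 characters to the end (rotate left by 2), then delete the first character.
Starting from "fhwrwlyd": after the first operation, "wrwlydfh"; after the second, "rwlydfh".

rwlydfh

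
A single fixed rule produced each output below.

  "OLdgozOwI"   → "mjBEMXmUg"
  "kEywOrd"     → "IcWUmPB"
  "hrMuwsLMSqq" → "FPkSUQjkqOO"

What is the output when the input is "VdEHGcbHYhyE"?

tBcfeAZfwFWc

In each case the input is transformed by: flip the case of every letter, then shift every letter 2 places backward in the alphabet (wrapping around).
On "VdEHGcbHYhyE": the first step gives "vDehgCBhyHYe", and the second then gives "tBcfeAZfwFWc".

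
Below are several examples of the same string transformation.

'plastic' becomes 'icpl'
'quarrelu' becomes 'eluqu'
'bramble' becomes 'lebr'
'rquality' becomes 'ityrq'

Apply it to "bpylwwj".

Each output is the input with this applied: move the first 2 characters to the end (rotate left by 2), then delete the first 3 characters.
"bpylwwj" → "ylwwjbp" → "wjbp".

wjbp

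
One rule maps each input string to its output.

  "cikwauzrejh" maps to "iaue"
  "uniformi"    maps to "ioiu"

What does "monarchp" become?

oa

The rule is to move the first character to the end, then keep only the vowels.
Applying both steps to "monarchp": "onarchpm", then "oa".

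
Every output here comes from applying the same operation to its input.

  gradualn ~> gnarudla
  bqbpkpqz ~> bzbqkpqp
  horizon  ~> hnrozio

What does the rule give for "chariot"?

Looking at the pairs, the operation is to move the last character to the front, then swap each adjacent pair of characters (1↔2, 3↔4, ...).
On "chariot": the first step gives "tchario", and the second then gives "ctahiro".

ctahiro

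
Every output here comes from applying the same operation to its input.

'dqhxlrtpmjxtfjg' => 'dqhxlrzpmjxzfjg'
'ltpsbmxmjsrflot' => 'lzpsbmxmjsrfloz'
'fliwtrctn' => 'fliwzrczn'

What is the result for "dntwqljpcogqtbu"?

dnzwqljpcogqzbu

The pattern: replace every "t" with "z".
"dntwqljpcogqtbu" → "dnzwqljpcogqzbu".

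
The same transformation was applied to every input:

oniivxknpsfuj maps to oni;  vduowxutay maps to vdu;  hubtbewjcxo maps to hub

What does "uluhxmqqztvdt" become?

ulu

The pattern: keep only the first 3 characters.
"uluhxmqqztvdt" → "ulu".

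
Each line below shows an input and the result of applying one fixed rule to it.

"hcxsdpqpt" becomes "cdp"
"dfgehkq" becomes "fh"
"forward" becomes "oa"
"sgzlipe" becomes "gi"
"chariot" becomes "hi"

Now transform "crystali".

rti

In each case the input is transformed by: keep one character in every 3, starting at position 2 (positions 2nd, 5th, 8th, ...).
For "crystali" the result is "rti".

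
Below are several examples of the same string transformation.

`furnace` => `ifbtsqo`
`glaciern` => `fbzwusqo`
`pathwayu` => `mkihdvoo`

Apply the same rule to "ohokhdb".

What's happening: sort the characters into reverse alphabetical order, then shift every letter 12 places backward in the alphabet (wrapping around).
Starting from "ohokhdb": after the first operation, "ookhhdb"; after the second, "ccyvvrp".

ccyvvrp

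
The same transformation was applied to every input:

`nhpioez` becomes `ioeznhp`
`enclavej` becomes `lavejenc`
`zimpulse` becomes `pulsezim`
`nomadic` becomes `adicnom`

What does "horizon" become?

izonhor

What's happening: move the first 3 characters to the end (rotate left by 3).
For "horizon" the result is "izonhor".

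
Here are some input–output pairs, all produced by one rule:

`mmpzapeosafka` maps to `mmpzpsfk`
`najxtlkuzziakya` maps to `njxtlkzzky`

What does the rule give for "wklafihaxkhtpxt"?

The pattern: remove every vowel.
For "wklafihaxkhtpxt" the result is "wklfhxkhtpxt".

wklfhxkhtpxt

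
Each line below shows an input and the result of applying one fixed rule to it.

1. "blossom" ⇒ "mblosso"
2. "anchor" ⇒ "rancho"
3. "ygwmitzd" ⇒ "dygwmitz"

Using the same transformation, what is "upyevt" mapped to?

tupyev

The rule is to move the last character to the front.
Applying that to "upyevt" gives "tupyev".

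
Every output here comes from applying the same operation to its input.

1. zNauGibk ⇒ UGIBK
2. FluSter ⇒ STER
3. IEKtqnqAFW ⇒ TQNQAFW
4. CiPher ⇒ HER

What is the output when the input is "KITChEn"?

CHEN

What's happening: delete the first 3 characters, then convert every letter to uppercase.
Applying that to "KITChEn" gives "CHEN".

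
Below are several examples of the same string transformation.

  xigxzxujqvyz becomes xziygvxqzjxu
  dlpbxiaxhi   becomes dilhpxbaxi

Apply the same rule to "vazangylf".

The rule is to take characters alternately from the front and the back (1st, last, 2nd, 2nd-last, ...).
So "vazangylf" becomes "vfalzyagn".

vfalzyagn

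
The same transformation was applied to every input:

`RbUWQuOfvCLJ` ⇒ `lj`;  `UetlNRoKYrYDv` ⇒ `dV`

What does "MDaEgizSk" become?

sK

The rule is to flip the case of every letter, then keep only the last 2 characters.
On "MDaEgizSk": the first step gives "mdAeGIZsK", and the second then gives "sK".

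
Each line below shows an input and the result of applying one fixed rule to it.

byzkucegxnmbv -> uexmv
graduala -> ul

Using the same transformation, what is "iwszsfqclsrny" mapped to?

sqlry

The transformation: delete the first 3 characters, then keep every other character starting from the second (positions 2nd, 4th, 6th, ...).
Applying that to "iwszsfqclsrny" gives "sqlry".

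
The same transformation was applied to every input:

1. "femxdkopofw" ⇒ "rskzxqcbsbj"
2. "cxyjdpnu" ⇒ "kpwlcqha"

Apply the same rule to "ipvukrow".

Rule — shift every letter 13 places forward in the alphabet (wrapping around) — i.e. ROT13, then swap each adjacent pair of characters (1↔2, 3↔4, ...).
Working it through for "ipvukrow": intermediate "vcihxebj", final "cvhiexjb".

cvhiexjb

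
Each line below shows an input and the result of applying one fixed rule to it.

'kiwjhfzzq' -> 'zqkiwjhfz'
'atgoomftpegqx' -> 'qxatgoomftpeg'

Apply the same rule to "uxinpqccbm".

Each output is the input with this applied: move the last 2 characters to the front (rotate right by 2).
So "uxinpqccbm" becomes "bmuxinpqcc".

bmuxinpqcc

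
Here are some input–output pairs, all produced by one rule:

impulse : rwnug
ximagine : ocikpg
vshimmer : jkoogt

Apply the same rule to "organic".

What's happening: shift every letter 2 places forward in the alphabet (wrapping around), then delete the first 2 characters.
On "organic": the first step gives "qticpke", and the second then gives "icpke".

icpke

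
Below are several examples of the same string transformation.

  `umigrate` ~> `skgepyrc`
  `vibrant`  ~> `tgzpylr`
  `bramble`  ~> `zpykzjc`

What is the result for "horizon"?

fmpgxml

In each case the input is transformed by: shift every letter 2 places backward in the alphabet (wrapping around).
So "horizon" becomes "fmpgxml".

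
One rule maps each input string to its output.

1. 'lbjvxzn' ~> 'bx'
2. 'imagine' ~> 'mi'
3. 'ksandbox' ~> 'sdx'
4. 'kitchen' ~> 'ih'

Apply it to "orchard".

In each case the input is transformed by: keep one character in every 3, starting at position 2 (positions 2nd, 5th, 8th, ...).
So "orchard" becomes "ra".

ra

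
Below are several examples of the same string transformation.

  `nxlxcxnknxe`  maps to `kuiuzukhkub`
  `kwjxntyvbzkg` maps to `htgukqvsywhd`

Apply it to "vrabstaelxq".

soxypqxbiun

The rule is to shift every letter 3 places backward in the alphabet (wrapping around).
Doing the same to "vrabstaelxq": "soxypqxbiun".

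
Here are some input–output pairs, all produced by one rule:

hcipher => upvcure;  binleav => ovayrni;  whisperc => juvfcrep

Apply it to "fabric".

Rule — shift every letter 13 places forward in the alphabet (wrapping around) — i.e. ROT13.
Doing the same to "fabric": "snoevp".

snoevp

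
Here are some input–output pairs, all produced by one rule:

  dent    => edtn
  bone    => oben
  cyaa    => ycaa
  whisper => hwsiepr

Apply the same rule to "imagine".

miganie

Rule — swap each adjacent pair of characters (1↔2, 3↔4, ...).
So "imagine" becomes "miganie".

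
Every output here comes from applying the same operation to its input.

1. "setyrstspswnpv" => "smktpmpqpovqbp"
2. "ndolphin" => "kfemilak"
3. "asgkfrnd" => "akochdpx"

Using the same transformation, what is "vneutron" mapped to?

The rule is to reverse the string, then shift every letter 3 places backward in the alphabet (wrapping around).
Applying that to "vneutron" gives "kloqrbks".

kloqrbks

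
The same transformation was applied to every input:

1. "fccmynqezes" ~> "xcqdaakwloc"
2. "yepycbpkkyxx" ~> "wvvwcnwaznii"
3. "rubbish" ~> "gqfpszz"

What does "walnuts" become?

The rule is to shift every letter 2 places backward in the alphabet (wrapping around), then move the last 3 characters to the front (rotate right by 3).
Starting from "walnuts": after the first operation, "uyjlsrq"; after the second, "srquyjl".

srquyjl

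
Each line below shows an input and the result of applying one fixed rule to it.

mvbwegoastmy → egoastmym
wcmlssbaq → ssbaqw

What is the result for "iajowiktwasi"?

wiktwasii

Each output is the input with this applied: move the first character to the end, then delete the first 3 characters.
"iajowiktwasi" → "ajowiktwasii" → "wiktwasii".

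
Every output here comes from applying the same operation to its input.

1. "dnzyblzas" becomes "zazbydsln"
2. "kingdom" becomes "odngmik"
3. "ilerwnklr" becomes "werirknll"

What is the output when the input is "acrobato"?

Looking at the pairs, the operation is to sort the characters into reverse alphabetical order, then take characters alternately from the front and the back (1st, last, 2nd, 2nd-last, ...).
On "acrobato" that produces "taraoboc".

taraoboc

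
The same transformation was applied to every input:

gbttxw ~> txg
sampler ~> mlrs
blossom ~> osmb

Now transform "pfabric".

The rule is to keep every other character starting from the first (positions 1st, 3rd, 5th, ...), then move the first character to the end.
Starting from "pfabric": after the first operation, "parc"; after the second, "arcp".

arcp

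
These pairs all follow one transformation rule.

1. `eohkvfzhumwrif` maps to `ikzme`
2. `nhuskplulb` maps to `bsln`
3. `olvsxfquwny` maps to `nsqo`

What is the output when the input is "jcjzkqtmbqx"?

In each case the input is transformed by: keep one character in every 3, starting at position 1 (positions 1st, 4th, 7th, ...), then swap the first and last characters.
Applying both steps to "jcjzkqtmbqx": "jztq", then "qztj".
(Check on "eohkvfzhumwrif": → "ekzmi" → "ikzme" ✓)

qztj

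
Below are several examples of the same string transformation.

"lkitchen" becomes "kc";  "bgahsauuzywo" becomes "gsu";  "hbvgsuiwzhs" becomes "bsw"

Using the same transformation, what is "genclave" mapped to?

el

Rule — keep one character in every 3, starting at position 2 (positions 2nd, 5th, 8th, ...), then delete the last character.
On "genclave" that produces "el".
(Check on "bgahsauuzywo": → "gsuw" → "gsu" ✓)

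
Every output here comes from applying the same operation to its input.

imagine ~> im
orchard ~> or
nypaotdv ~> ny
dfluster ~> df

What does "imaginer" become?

im

Looking at the pairs, the operation is to keep only the first 2 characters.
On "imaginer" that produces "im".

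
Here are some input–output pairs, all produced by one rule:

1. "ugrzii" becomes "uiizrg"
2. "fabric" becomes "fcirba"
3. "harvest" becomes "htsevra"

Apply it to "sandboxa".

The transformation: move the first character to the end, then reverse the string.
Applying that to "sandboxa" gives "saxobdna".

saxobdna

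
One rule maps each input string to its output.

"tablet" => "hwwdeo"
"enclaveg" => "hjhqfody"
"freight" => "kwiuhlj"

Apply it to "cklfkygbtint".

Each output is the input with this applied: shift every letter 3 places forward in the alphabet (wrapping around), then move the last 2 characters to the front (rotate right by 2).
For "cklfkygbtint", step one produces "fnoinbjewlqw"; step two turns that into "qwfnoinbjewl".
(Check on "enclaveg": → "hqfodyhj" → "hjhqfody" ✓)

qwfnoinbjewl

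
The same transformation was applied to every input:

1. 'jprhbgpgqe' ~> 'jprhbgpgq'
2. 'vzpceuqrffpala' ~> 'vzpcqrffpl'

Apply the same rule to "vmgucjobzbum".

vmgcjbzbm

What's happening: remove every vowel.
For "vmgucjobzbum" the result is "vmgcjbzbm".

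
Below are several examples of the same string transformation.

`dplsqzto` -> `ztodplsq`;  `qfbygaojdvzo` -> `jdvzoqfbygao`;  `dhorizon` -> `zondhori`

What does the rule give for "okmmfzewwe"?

ewweokmmfz

Each output is the input with this applied: move the first character to the end, then swap the front and back halves of the string.
"okmmfzewwe" → "kmmfzewweo" → "ewweokmmfz".
(Check on "dhorizon": → "horizond" → "zondhori" ✓)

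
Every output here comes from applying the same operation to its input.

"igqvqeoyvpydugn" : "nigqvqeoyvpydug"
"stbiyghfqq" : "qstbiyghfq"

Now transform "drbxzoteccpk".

kdrbxzoteccp

The transformation: move the last character to the front.
"drbxzoteccpk" → "kdrbxzoteccp".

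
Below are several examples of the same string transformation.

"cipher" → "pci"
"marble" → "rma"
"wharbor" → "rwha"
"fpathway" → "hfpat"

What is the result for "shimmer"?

The rule is to delete the last 3 characters, then move the last character to the front.
Working it through for "shimmer": intermediate "shim", final "mshi".
(Check on "marble": → "mar" → "rma" ✓)

mshi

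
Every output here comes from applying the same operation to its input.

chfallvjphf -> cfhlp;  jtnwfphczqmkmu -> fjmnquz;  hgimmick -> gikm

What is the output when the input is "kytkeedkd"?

Rule — sort the characters into alphabetical order, then keep every other character starting from the second (positions 2nd, 4th, 6th, ...).
Working it through for "kytkeedkd": intermediate "ddeekkkty", final "dekt".

dekt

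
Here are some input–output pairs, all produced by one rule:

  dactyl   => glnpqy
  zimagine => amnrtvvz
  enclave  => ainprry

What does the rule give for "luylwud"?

hhjlqyy

What's happening: shift every letter 13 places forward in the alphabet (wrapping around) — i.e. ROT13, then sort the characters into alphabetical order.
Applying both steps to "luylwud": "yhlyjhq", then "hhjlqyy".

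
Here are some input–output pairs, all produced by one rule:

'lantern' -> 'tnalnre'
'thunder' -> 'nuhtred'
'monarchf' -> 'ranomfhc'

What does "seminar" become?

imesran

Each output is the input with this applied: move the last 3 characters to the front (rotate right by 3), then reverse the string.
"seminar" → "narsemi" → "imesran".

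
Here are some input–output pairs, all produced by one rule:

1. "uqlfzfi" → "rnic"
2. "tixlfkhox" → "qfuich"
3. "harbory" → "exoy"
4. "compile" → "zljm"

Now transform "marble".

Looking at the pairs, the operation is to shift every letter 3 places backward in the alphabet (wrapping around), then delete the last 3 characters.
Applying both steps to "marble": "jxoyib", then "jxo".

jxo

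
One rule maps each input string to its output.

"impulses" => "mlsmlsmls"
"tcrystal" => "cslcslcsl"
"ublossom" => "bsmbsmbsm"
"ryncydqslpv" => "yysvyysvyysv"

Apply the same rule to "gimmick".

Each output is the input with this applied: keep one character in every 3, starting at position 2 (positions 2nd, 5th, 8th, ...), then write the whole string 3 times in a row.
On "gimmick": the first step gives "ii", and the second then gives "iiiiii".

iiiiii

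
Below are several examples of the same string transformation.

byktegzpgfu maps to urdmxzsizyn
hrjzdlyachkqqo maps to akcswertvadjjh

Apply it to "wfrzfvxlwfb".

Each output is the input with this applied: shift every letter 7 places backward in the alphabet (wrapping around).
For "wfrzfvxlwfb" the result is "pyksyoqepyu".

pyksyoqepyu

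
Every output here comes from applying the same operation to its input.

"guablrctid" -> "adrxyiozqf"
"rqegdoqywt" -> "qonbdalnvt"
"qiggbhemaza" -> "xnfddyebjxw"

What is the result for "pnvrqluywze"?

bmksonirvtw

Rule — move the last character to the front, then shift every letter 3 places backward in the alphabet (wrapping around).
Applying both steps to "pnvrqluywze": "epnvrqluywz", then "bmksonirvtw".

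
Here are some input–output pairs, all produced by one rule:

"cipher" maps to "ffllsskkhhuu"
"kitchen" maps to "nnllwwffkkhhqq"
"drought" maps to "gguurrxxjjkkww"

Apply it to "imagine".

llppddjjllqqhh

The transformation: shift every letter 3 places forward in the alphabet (wrapping around), then double every character.
Working it through for "imagine": intermediate "lpdjlqh", final "llppddjjllqqhh".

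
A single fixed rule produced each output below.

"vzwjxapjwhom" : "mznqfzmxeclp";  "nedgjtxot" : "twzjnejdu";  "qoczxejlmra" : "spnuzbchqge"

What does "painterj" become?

ydjuhzfq

What's happening: move the first 2 characters to the end (rotate left by 2), then shift every letter 10 places backward in the alphabet (wrapping around).
Starting from "painterj": after the first operation, "interjpa"; after the second, "ydjuhzfq".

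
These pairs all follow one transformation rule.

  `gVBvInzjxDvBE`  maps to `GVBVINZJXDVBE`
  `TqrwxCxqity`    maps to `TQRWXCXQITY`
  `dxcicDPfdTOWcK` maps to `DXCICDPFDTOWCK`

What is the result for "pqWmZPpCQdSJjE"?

In each case the input is transformed by: convert every letter to uppercase.
On "pqWmZPpCQdSJjE" that produces "PQWMZPPCQDSJJE".

PQWMZPPCQDSJJE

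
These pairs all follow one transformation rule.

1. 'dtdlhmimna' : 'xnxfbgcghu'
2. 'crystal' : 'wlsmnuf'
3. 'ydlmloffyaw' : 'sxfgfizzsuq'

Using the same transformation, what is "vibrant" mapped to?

Each output is the input with this applied: shift every letter 6 places backward in the alphabet (wrapping around).
"vibrant" → "pcvluhn".

pcvluhn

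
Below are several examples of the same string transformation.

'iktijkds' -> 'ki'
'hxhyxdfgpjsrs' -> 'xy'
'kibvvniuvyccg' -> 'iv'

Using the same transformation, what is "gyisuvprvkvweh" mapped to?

What's happening: keep every other character starting from the second (positions 2nd, 4th, 6th, ...), then keep only the first 2 characters.
Applying that to "gyisuvprvkvweh" gives "ys".

ys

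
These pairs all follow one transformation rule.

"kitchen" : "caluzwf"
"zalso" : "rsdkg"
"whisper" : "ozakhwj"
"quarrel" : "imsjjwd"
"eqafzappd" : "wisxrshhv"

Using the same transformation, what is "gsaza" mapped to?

yksrs

Each output is the input with this applied: shift every letter 8 places backward in the alphabet (wrapping around).
So "gsaza" becomes "yksrs".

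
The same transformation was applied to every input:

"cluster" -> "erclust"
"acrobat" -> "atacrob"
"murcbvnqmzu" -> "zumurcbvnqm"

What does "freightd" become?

tdfreigh

The transformation: move the last 2 characters to the front (rotate right by 2).
For "freightd" the result is "tdfreigh".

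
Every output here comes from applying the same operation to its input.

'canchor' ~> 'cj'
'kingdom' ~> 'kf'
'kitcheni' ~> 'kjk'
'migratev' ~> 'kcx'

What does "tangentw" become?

cgy

Rule — shift every letter 2 places forward in the alphabet (wrapping around), then keep one character in every 3, starting at position 2 (positions 2nd, 5th, 8th, ...).
For "tangentw" the result is "cgy".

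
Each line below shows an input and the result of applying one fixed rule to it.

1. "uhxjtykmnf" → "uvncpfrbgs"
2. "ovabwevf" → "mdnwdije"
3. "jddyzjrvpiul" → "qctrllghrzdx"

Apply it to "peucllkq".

tsyxmckt

The transformation: shift every letter 8 places forward in the alphabet (wrapping around), then move the last 3 characters to the front (rotate right by 3).
Working it through for "peucllkq": intermediate "xmckttsy", final "tsyxmckt".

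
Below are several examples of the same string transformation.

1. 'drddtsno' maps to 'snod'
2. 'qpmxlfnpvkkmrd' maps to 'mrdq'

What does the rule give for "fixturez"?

rezf

What's happening: move the first character to the end, then keep only the last 4 characters.
"fixturez" → "ixturezf" → "rezf".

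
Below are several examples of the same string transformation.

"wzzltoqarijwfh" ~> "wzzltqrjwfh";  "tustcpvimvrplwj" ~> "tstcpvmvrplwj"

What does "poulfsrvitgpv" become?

The pattern: remove every vowel.
On "poulfsrvitgpv" that produces "plfsrvtgpv".

plfsrvtgpv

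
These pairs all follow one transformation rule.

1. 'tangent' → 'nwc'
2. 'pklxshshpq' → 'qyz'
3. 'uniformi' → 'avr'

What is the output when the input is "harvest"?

The pattern: shift every letter 9 places forward in the alphabet (wrapping around), then keep only the last 3 characters.
Working it through for "harvest": intermediate "qjaenbc", final "nbc".

nbc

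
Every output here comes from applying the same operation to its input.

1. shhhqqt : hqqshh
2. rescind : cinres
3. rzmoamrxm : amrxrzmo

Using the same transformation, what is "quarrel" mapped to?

Looking at the pairs, the operation is to delete the last character, then swap the front and back halves of the string.
Applying both steps to "quarrel": "quarre", then "rrequa".

rrequa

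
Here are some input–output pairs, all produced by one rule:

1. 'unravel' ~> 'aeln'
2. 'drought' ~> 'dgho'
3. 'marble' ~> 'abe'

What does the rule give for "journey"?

ejno

The rule is to sort the characters into alphabetical order, then delete the last 3 characters.
"journey" → "ejnoruy" → "ejno".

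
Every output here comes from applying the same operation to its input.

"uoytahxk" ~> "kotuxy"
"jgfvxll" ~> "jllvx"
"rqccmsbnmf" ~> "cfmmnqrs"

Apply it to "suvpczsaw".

The transformation: sort the characters into alphabetical order, then delete the first 2 characters.
Applying that to "suvpczsaw" gives "pssuvwz".

pssuvwz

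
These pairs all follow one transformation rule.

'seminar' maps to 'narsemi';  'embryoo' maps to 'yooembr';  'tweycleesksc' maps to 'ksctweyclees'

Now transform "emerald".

aldemer

In each case the input is transformed by: move the last 3 characters to the front (rotate right by 3).
Doing the same to "emerald": "aldemer".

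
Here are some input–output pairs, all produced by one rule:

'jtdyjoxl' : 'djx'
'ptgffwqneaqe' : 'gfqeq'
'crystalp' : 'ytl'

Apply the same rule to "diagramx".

In each case the input is transformed by: delete the first character, then keep every other character starting from the second (positions 2nd, 4th, 6th, ...).
Applying both steps to "diagramx": "iagramx", then "arm".

arm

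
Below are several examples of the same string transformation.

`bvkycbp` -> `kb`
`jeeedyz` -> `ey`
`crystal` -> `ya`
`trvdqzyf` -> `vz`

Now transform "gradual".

aa

The pattern: keep one character in every 3, starting at position 3 (positions 3rd, 6th, 9th, ...).
For "gradual" the result is "aa".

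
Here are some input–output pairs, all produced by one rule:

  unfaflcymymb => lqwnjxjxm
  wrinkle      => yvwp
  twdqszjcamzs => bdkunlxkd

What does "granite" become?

ytep

The rule is to shift every letter 11 places forward in the alphabet (wrapping around), then delete the first 3 characters.
Working it through for "granite": intermediate "rclytep", final "ytep".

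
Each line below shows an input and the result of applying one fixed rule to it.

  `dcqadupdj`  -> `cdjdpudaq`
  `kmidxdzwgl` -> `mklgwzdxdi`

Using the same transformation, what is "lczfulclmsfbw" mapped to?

clwbfsmlclufz

Each output is the input with this applied: move the first 2 characters to the end (rotate left by 2), then reverse the string.
On "lczfulclmsfbw": the first step gives "zfulclmsfbwlc", and the second then gives "clwbfsmlclufz".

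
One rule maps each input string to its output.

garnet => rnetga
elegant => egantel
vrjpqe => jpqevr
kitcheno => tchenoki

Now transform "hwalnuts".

What's happening: move the first 2 characters to the end (rotate left by 2).
"hwalnuts" → "alnutshw".

alnutshw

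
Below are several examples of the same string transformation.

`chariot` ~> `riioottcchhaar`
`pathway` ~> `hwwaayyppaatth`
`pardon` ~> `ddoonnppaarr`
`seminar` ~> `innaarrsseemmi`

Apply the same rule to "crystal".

sttaallccrryys

In each case the input is transformed by: double every character, then swap the front and back halves of the string.
On "crystal": the first step gives "ccrryyssttaall", and the second then gives "sttaallccrryys".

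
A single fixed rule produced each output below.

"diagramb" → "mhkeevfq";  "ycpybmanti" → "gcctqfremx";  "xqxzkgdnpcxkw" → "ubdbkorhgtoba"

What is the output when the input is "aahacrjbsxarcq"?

eeelvgfnbwveug

In each case the input is transformed by: swap each adjacent pair of characters (1↔2, 3↔4, ...), then shift every letter 4 places forward in the alphabet (wrapping around).
On "aahacrjbsxarcq": the first step gives "aaahrcbjxsraqc", and the second then gives "eeelvgfnbwveug".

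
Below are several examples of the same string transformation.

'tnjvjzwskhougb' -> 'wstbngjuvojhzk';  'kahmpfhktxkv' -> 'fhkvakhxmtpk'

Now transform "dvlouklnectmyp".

lndpvylmotucke

Looking at the pairs, the operation is to take characters alternately from the front and the back (1st, last, 2nd, 2nd-last, ...), then move the last 2 characters to the front (rotate right by 2).
On "dvlouklnectmyp": the first step gives "dpvylmotuckeln", and the second then gives "lndpvylmotucke".
(Check on "kahmpfhktxkv": → "kvakhxmtpkfh" → "fhkvakhxmtpk" ✓)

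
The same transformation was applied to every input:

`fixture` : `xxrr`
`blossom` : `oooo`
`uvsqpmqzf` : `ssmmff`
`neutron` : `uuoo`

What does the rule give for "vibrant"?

The pattern: keep one character in every 3, starting at position 3 (positions 3rd, 6th, 9th, ...), then double every character.
On "vibrant" that produces "bbnn".

bbnn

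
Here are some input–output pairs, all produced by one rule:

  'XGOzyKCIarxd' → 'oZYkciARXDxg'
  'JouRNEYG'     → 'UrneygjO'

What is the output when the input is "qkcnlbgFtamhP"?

Looking at the pairs, the operation is to flip the case of every letter, then move the first 2 characters to the end (rotate left by 2).
"qkcnlbgFtamhP" → "QKCNLBGfTAMHp" → "CNLBGfTAMHpQK".
(Check on "XGOzyKCIarxd": → "xgoZYkciARXD" → "oZYkciARXDxg" ✓)

CNLBGfTAMHpQK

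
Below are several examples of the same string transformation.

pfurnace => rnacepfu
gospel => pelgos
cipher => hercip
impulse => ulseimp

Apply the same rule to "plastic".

sticpla

The transformation: move the first 3 characters to the end (rotate left by 3).
"plastic" → "sticpla".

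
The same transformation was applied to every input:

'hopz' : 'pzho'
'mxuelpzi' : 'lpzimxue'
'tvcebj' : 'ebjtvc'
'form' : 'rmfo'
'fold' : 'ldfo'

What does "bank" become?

nkba

The pattern: swap the front and back halves of the string.
For "bank" the result is "nkba".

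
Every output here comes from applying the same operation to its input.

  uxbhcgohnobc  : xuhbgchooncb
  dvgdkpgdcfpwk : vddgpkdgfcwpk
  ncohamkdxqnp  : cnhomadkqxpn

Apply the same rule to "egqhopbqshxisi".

gehqpoqbhsixis

Each output is the input with this applied: swap each adjacent pair of characters (1↔2, 3↔4, ...).
"egqhopbqshxisi" → "gehqpoqbhsixis".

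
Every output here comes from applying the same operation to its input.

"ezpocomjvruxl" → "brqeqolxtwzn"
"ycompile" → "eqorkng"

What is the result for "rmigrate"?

okitcvg

The pattern: delete the first character, then shift every letter 2 places forward in the alphabet (wrapping around).
For "rmigrate", step one produces "migrate"; step two turns that into "okitcvg".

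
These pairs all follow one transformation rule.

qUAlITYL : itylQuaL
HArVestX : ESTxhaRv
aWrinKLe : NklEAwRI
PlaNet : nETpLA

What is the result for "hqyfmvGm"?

The pattern: swap the front and back halves of the string, then flip the case of every letter.
Applying that to "hqyfmvGm" gives "MVgMHQYF".

MVgMHQYF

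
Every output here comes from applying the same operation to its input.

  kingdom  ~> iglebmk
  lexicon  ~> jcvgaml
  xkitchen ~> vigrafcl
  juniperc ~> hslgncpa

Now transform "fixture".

The rule is to shift every letter 2 places backward in the alphabet (wrapping around).
Applying that to "fixture" gives "dgvrspc".

dgvrspc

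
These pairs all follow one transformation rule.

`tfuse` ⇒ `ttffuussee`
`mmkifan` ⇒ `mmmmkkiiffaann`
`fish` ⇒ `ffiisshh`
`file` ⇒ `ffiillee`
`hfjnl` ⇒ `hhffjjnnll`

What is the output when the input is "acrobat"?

The rule is to double every character.
Applying that to "acrobat" gives "aaccrroobbaatt".

aaccrroobbaatt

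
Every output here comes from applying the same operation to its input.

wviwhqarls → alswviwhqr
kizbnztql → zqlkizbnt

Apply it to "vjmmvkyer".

kervjmmvy

The rule is to move the last 3 characters to the front (rotate right by 3), then swap the first and last characters.
Starting from "vjmmvkyer": after the first operation, "yervjmmvk"; after the second, "kervjmmvy".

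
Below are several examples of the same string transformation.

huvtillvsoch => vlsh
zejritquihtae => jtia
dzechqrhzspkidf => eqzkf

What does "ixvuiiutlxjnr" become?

viln

In each case the input is transformed by: keep one character in every 3, starting at position 3 (positions 3rd, 6th, 9th, ...).
So "ixvuiiutlxjnr" becomes "viln".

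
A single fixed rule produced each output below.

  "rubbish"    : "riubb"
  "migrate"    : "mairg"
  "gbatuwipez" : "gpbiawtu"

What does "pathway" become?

In each case the input is transformed by: delete the last 2 characters, then take characters alternately from the front and the back (1st, last, 2nd, 2nd-last, ...).
For "pathway", step one produces "pathw"; step two turns that into "pwaht".

pwaht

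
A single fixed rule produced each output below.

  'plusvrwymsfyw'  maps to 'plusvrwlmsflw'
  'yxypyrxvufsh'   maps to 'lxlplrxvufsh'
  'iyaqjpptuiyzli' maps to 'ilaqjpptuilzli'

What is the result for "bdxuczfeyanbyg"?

bdxuczfelanblg

The transformation: replace every "y" with "l".
Doing the same to "bdxuczfeyanbyg": "bdxuczfelanblg".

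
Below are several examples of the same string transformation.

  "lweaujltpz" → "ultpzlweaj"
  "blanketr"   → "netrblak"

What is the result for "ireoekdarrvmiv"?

drrvmivireoeka

Rule — swap the front and back halves of the string, then swap the first and last characters.
For "ireoekdarrvmiv" the result is "drrvmivireoeka".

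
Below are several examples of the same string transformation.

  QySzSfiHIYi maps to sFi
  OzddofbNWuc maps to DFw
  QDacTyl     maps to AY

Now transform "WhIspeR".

iE

Looking at the pairs, the operation is to flip the case of every letter, then keep one character in every 3, starting at position 3 (positions 3rd, 6th, 9th, ...).
Applying both steps to "WhIspeR": "wHiSPEr", then "iE".
(Check on "OzddofbNWuc": → "oZDDOFBnwUC" → "DFw" ✓)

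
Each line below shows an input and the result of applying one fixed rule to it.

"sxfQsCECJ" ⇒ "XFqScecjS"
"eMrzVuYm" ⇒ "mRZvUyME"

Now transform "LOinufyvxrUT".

oINUFYVXRutl

Each output is the input with this applied: move the first character to the end, then flip the case of every letter.
Starting from "LOinufyvxrUT": after the first operation, "OinufyvxrUTL"; after the second, "oINUFYVXRutl".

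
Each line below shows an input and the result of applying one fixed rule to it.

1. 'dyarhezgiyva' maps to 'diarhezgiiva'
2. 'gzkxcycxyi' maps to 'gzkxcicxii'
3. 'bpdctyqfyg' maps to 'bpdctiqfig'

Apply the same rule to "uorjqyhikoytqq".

uorjqihikoitqq

In each case the input is transformed by: replace every "y" with "i".
Applying that to "uorjqyhikoytqq" gives "uorjqihikoitqq".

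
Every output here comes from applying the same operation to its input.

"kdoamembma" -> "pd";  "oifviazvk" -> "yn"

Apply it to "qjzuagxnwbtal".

The pattern: shift every letter 3 places forward in the alphabet (wrapping around), then keep only the last 2 characters.
Starting from "qjzuagxnwbtal": after the first operation, "tmcxdjaqzewdo"; after the second, "do".

do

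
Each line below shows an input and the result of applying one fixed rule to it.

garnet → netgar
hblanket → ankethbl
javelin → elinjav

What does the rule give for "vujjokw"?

jokwvuj

Looking at the pairs, the operation is to move the first 3 characters to the end (rotate left by 3).
So "vujjokw" becomes "jokwvuj".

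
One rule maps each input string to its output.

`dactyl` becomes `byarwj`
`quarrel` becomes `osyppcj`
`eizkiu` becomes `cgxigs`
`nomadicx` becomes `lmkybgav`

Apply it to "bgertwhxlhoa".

The pattern: shift every letter 2 places backward in the alphabet (wrapping around).
Doing the same to "bgertwhxlhoa": "zecprufvjfmy".

zecprufvjfmy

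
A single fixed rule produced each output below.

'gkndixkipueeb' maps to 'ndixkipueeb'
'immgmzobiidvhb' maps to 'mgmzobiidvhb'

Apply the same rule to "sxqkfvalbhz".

qkfvalbhz

What's happening: delete the first 2 characters.
On "sxqkfvalbhz" that produces "qkfvalbhz".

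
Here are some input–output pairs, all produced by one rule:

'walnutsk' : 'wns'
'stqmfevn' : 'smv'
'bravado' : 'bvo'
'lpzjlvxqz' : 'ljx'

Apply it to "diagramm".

dgm

Each output is the input with this applied: keep one character in every 3, starting at position 1 (positions 1st, 4th, 7th, ...).
So "diagramm" becomes "dgm".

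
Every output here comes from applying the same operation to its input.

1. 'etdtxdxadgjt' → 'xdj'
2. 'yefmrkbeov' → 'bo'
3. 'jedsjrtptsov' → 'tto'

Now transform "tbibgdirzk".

iz

What's happening: keep every other character starting from the first (positions 1st, 3rd, 5th, ...), then delete the first 3 characters.
Working it through for "tbibgdirzk": intermediate "tigiz", final "iz".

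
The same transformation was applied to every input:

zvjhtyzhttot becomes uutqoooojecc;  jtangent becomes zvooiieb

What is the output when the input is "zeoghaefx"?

zzvusjcba

The rule is to shift every letter 5 places backward in the alphabet (wrapping around), then sort the characters into reverse alphabetical order.
Applying both steps to "zeoghaefx": "uzjbcvzas", then "zzvusjcba".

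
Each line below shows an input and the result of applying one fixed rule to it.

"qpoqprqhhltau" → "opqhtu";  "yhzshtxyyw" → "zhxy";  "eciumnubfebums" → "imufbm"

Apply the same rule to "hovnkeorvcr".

In each case the input is transformed by: delete the first character, then keep every other character starting from the second (positions 2nd, 4th, 6th, ...).
"hovnkeorvcr" → "vkovr".

vkovr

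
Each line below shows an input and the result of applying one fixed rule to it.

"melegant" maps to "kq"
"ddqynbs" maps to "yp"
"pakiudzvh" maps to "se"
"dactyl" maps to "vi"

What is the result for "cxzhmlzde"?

ab

The rule is to shift every letter 3 places backward in the alphabet (wrapping around), then keep only the last 2 characters.
"cxzhmlzde" → "ab".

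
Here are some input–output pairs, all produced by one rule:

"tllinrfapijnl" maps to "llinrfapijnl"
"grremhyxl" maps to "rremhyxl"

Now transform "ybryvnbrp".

bryvnbrp

Looking at the pairs, the operation is to delete the first character.
Doing the same to "ybryvnbrp": "bryvnbrp".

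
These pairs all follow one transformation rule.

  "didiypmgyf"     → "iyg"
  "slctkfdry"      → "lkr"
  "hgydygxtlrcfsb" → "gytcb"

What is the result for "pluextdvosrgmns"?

Each output is the input with this applied: keep one character in every 3, starting at position 2 (positions 2nd, 5th, 8th, ...).
"pluextdvosrgmns" → "lxvrn".

lxvrn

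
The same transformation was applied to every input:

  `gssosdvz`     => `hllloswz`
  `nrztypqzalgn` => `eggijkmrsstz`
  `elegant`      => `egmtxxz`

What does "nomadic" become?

bfghtvw

What's happening: shift every letter 7 places backward in the alphabet (wrapping around), then sort the characters into alphabetical order.
Starting from "nomadic": after the first operation, "ghftwbv"; after the second, "bfghtvw".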